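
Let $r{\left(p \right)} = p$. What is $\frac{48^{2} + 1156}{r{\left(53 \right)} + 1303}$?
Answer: $\frac{865}{339} \approx 2.5516$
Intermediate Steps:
$\frac{48^{2} + 1156}{r{\left(53 \right)} + 1303} = \frac{48^{2} + 1156}{53 + 1303} = \frac{2304 + 1156}{1356} = 3460 \cdot \frac{1}{1356} = \frac{865}{339}$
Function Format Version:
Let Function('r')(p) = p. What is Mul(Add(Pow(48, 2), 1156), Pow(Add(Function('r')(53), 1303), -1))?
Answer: Rational(865, 339) ≈ 2.5516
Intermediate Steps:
Mul(Add(Pow(48, 2), 1156), Pow(Add(Function('r')(53), 1303), -1)) = Mul(Add(Pow(48, 2), 1156), Pow(Add(53, 1303), -1)) = Mul(Add(2304, 1156), Pow(1356, -1)) = Mul(3460, Rational(1, 1356)) = Rational(865, 339)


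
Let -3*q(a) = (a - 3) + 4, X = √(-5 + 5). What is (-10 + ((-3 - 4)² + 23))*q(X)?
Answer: -62/3 ≈ -20.667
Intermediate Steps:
X = 0 (X = √0 = 0)
q(a) = -⅓ - a/3 (q(a) = -((a - 3) + 4)/3 = -((-3 + a) + 4)/3 = -(1 + a)/3 = -⅓ - a/3)
(-10 + ((-3 - 4)² + 23))*q(X) = (-10 + ((-3 - 4)² + 23))*(-⅓ - ⅓*0) = (-10 + ((-7)² + 23))*(-⅓ + 0) = (-10 + (49 + 23))*(-⅓) = (-10 + 72)*(-⅓) = 62*(-⅓) = -62/3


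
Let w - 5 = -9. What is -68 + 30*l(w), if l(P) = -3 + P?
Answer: -278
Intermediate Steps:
w = -4 (w = 5 - 9 = -4)
-68 + 30*l(w) = -68 + 30*(-3 - 4) = -68 + 30*(-7) = -68 - 210 = -278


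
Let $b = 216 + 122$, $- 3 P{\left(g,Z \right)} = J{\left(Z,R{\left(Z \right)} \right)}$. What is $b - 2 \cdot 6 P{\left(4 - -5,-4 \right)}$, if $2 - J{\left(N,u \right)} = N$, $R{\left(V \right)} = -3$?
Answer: $362$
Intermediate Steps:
$J{\left(N,u \right)} = 2 - N$
$P{\left(g,Z \right)} = - \frac{2}{3} + \frac{Z}{3}$ ($P{\left(g,Z \right)} = - \frac{2 - Z}{3} = - \frac{2}{3} + \frac{Z}{3}$)
$b = 338$
$b - 2 \cdot 6 P{\left(4 - -5,-4 \right)} = 338 - 2 \cdot 6 \left(- \frac{2}{3} + \frac{1}{3} \left(-4\right)\right) = 338 - 12 \left(- \frac{2}{3} - \frac{4}{3}\right) = 338 - 12 \left(-2\right) = 338 - -24 = 338 + 24 = 362$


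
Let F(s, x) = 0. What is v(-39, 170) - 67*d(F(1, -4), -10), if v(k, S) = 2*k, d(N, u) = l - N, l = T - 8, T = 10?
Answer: -212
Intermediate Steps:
l = 2 (l = 10 - 8 = 2)
d(N, u) = 2 - N
v(-39, 170) - 67*d(F(1, -4), -10) = 2*(-39) - 67*(2 - 1*0) = -78 - 67*(2 + 0) = -78 - 67*2 = -78 - 1*134 = -78 - 134 = -212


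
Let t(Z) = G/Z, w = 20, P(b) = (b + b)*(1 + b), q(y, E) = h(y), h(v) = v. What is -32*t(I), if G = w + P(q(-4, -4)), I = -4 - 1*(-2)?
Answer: 704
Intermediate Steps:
q(y, E) = y
I = -2 (I = -4 + 2 = -2)
P(b) = 2*b*(1 + b) (P(b) = (2*b)*(1 + b) = 2*b*(1 + b))
G = 44 (G = 20 + 2*(-4)*(1 - 4) = 20 + 2*(-4)*(-3) = 20 + 24 = 44)
t(Z) = 44/Z
-32*t(I) = -1408/(-2) = -1408*(-1)/2 = -32*(-22) = 704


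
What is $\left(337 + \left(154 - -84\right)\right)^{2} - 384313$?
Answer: $-53688$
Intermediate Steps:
$\left(337 + \left(154 - -84\right)\right)^{2} - 384313 = \left(337 + \left(154 + 84\right)\right)^{2} - 384313 = \left(337 + 238\right)^{2} - 384313 = 575^{2} - 384313 = 330625 - 384313 = -53688$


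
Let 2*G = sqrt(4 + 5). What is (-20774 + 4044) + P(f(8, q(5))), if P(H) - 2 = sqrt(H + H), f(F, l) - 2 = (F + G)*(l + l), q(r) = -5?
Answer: -16728 + I*sqrt(186) ≈ -16728.0 + 13.638*I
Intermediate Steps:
G = 3/2 (G = sqrt(4 + 5)/2 = sqrt(9)/2 = (1/2)*3 = 3/2 ≈ 1.5000)
f(F, l) = 2 + 2*l*(3/2 + F) (f(F, l) = 2 + (F + 3/2)*(l + l) = 2 + (3/2 + F)*(2*l) = 2 + 2*l*(3/2 + F))
P(H) = 2 + sqrt(2)*sqrt(H) (P(H) = 2 + sqrt(H + H) = 2 + sqrt(2*H) = 2 + sqrt(2)*sqrt(H))
(-20774 + 4044) + P(f(8, q(5))) = (-20774 + 4044) + (2 + sqrt(2)*sqrt(2 + 3*(-5) + 2*8*(-5))) = -16730 + (2 + sqrt(2)*sqrt(2 - 15 - 80)) = -16730 + (2 + sqrt(2)*sqrt(-93)) = -16730 + (2 + sqrt(2)*(I*sqrt(93))) = -16730 + (2 + I*sqrt(186)) = -16728 + I*sqrt(186)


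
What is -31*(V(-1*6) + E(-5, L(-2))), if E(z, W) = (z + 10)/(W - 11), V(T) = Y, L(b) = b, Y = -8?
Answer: 3379/13 ≈ 259.92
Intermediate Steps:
V(T) = -8
E(z, W) = (10 + z)/(-11 + W)
-31*(V(-1*6) + E(-5, L(-2))) = -31*(-8 + (10 - 5)/(-11 - 2)) = -31*(-8 + 5/(-13)) = -31*(-8 - 1/13*5) = -31*(-8 - 5/13) = -31*(-109/13) = 3379/13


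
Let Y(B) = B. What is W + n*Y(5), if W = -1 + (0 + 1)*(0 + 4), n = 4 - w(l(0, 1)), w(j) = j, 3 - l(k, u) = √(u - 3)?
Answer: 8 + 5*I*√2 ≈ 8.0 + 7.0711*I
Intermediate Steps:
l(k, u) = 3 - √(-3 + u) (l(k, u) = 3 - √(u - 3) = 3 - √(-3 + u))
n = 1 + I*√2 (n = 4 - (3 - √(-3 + 1)) = 4 - (3 - √(-2)) = 4 - (3 - I*√2) = 4 + (-3 + I*√2) = 1 + I*√2 ≈ 1.0 + 1.4142*I)
W = 3 (W = -1 + 1*4 = -1 + 4 = 3)
W + n*Y(5) = 3 + (1 + I*√2)*5 = 3 + (5 + 5*I*√2) = 8 + 5*I*√2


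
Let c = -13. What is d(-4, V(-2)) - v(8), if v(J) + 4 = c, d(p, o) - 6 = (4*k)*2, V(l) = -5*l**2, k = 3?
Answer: 47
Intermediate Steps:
d(p, o) = 30 (d(p, o) = 6 + (4*3)*2 = 6 + 12*2 = 6 + 24 = 30)
v(J) = -17 (v(J) = -4 - 13 = -17)
d(-4, V(-2)) - v(8) = 30 - 1*(-17) = 30 + 17 = 47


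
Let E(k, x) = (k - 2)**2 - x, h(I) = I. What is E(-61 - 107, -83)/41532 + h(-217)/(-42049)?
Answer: 58462791/83160908 ≈ 0.70301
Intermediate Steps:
E(k, x) = (-2 + k)**2 - x
E(-61 - 107, -83)/41532 + h(-217)/(-42049) = ((-2 + (-61 - 107))**2 - 1*(-83))/41532 - 217/(-42049) = ((-2 - 168)**2 + 83)*(1/41532) - 217*(-1/42049) = ((-170)**2 + 83)*(1/41532) + 31/6007 = (28900 + 83)*(1/41532) + 31/6007 = 28983*(1/41532) + 31/6007 = 9661/13844 + 31/6007 = 58462791/83160908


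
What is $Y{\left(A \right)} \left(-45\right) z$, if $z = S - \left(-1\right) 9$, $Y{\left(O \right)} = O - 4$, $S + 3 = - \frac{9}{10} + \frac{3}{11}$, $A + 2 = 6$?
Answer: $0$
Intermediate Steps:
$A = 4$ ($A = -2 + 6 = 4$)
$S = - \frac{399}{110}$ ($S = -3 + \left(- \frac{9}{10} + \frac{3}{11}\right) = -3 - \frac{69}{110} = - \frac{399}{110} \approx -3.6273$)
$Y{\left(O \right)} = -4 + O$
$z = \frac{591}{110}$ ($z = - \frac{399}{110} - \left(-1\right) 9 = - \frac{399}{110} - -9 = - \frac{399}{110} + 9 = \frac{591}{110} \approx 5.3727$)
$Y{\left(A \right)} \left(-45\right) z = \left(-4 + 4\right) \left(-45\right) \frac{591}{110} = 0 \left(-45\right) \frac{591}{110} = 0 \cdot \frac{591}{110} = 0$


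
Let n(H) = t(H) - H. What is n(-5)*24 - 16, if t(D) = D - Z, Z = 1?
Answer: -40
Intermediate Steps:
t(D) = -1 + D (t(D) = D - 1*1 = D - 1 = -1 + D)
n(H) = -1 (n(H) = (-1 + H) - H = -1)
n(-5)*24 - 16 = -1*24 - 16 = -24 - 16 = -40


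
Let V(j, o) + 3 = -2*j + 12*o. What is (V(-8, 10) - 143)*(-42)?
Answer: 420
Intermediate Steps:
V(j, o) = -3 - 2*j + 12*o (V(j, o) = -3 + (-2*j + 12*o) = -3 - 2*j + 12*o)
(V(-8, 10) - 143)*(-42) = ((-3 - 2*(-8) + 12*10) - 143)*(-42) = ((-3 + 16 + 120) - 143)*(-42) = (133 - 143)*(-42) = -10*(-42) = 420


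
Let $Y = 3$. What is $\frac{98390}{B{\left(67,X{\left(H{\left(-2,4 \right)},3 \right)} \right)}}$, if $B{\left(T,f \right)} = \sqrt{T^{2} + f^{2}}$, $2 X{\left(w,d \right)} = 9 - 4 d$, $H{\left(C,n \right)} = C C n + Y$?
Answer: $\frac{39356 \sqrt{17965}}{3593} \approx 1468.1$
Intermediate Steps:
$H{\left(C,n \right)} = 3 + n C^{2}$ ($H{\left(C,n \right)} = C C n + 3 = C^{2} n + 3 = n C^{2} + 3 = 3 + n C^{2}$)
$X{\left(w,d \right)} = \frac{9}{2} - 2 d$ ($X{\left(w,d \right)} = \frac{9 - 4 d}{2} = \frac{9}{2} - 2 d$)
$\frac{98390}{B{\left(67,X{\left(H{\left(-2,4 \right)},3 \right)} \right)}} = \frac{98390}{\sqrt{67^{2} + \left(\frac{9}{2} - 6\right)^{2}}} = \frac{98390}{\sqrt{4489 + \left(\frac{9}{2} - 6\right)^{2}}} = \frac{98390}{\sqrt{4489 + \left(- \frac{3}{2}\right)^{2}}} = \frac{98390}{\sqrt{4489 + \frac{9}{4}}} = \frac{98390}{\sqrt{\frac{17965}{4}}} = \frac{98390}{\frac{1}{2} \sqrt{17965}} = 98390 \frac{2 \sqrt{17965}}{17965} = \frac{39356 \sqrt{17965}}{3593}$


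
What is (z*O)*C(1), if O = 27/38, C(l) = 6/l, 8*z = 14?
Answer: 567/76 ≈ 7.4605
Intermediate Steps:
z = 7/4 (z = (⅛)*14 = 7/4 ≈ 1.7500)
O = 27/38 (O = 27*(1/38) = 27/38 ≈ 0.71053)
(z*O)*C(1) = ((7/4)*(27/38))*(6/1) = 189*(6*1)/152 = (189/152)*6 = 567/76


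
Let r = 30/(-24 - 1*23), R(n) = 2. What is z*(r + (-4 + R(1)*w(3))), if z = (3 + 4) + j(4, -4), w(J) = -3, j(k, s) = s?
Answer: -1500/47 ≈ -31.915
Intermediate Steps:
r = -30/47 (r = 30/(-24 - 23) = 30/(-47) = 30*(-1/47) = -30/47 ≈ -0.63830)
z = 3 (z = (3 + 4) - 4 = 7 - 4 = 3)
z*(r + (-4 + R(1)*w(3))) = 3*(-30/47 + (-4 + 2*(-3))) = 3*(-30/47 + (-4 - 6)) = 3*(-30/47 - 10) = 3*(-500/47) = -1500/47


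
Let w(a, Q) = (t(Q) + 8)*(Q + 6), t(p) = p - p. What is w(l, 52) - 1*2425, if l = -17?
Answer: -1961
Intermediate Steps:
t(p) = 0
w(a, Q) = 48 + 8*Q (w(a, Q) = (0 + 8)*(Q + 6) = 8*(6 + Q) = 48 + 8*Q)
w(l, 52) - 1*2425 = (48 + 8*52) - 1*2425 = (48 + 416) - 2425 = 464 - 2425 = -1961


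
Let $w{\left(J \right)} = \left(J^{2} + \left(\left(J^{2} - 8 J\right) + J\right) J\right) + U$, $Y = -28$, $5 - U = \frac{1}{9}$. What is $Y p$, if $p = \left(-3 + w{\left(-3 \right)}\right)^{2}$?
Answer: $- \frac{14194432}{81} \approx -1.7524 \cdot 10^{5}$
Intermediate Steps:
$U = \frac{44}{9}$ ($U = 5 - \frac{1}{9} = \frac{44}{9} \approx 4.8889$)
$w{\left(J \right)} = \frac{44}{9} + J^{2} + J \left(J^{2} - 7 J\right)$ ($w{\left(J \right)} = \left(J^{2} + \left(\left(J^{2} - 8 J\right) + J\right) J\right) + \frac{44}{9} = \left(J^{2} + \left(J^{2} - 7 J\right) J\right) + \frac{44}{9} = \left(J^{2} + J \left(J^{2} - 7 J\right)\right) + \frac{44}{9} = \frac{44}{9} + J^{2} + J \left(J^{2} - 7 J\right)$)
$p = \frac{506944}{81}$ ($p = \left(-3 + \left(\frac{44}{9} + \left(-3\right)^{3} - 6 \left(-3\right)^{2}\right)\right)^{2} = \left(-3 - \frac{685}{9}\right)^{2} = \left(- \frac{712}{9}\right)^{2} = \frac{506944}{81} \approx 6258.6$)
$Y p = \left(-28\right) \frac{506944}{81} = - \frac{14194432}{81}$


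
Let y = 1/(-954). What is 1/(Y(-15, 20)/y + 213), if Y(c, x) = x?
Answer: -1/18867 ≈ -5.3003e-5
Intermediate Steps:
y = -1/954 ≈ -0.0010482
1/(Y(-15, 20)/y + 213) = 1/(20/(-1/954) + 213) = 1/(20*(-954) + 213) = 1/(-19080 + 213) = 1/(-18867) = -1/18867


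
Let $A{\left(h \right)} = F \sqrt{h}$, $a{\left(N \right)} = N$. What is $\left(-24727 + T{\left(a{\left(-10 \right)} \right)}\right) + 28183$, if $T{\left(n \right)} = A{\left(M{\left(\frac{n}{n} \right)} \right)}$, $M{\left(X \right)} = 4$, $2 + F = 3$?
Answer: $3458$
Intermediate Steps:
$F = 1$ ($F = -2 + 3 = 1$)
$A{\left(h \right)} = \sqrt{h}$ ($A{\left(h \right)} = 1 \sqrt{h} = \sqrt{h}$)
$T{\left(n \right)} = 2$ ($T{\left(n \right)} = \sqrt{4} = 2$)
$\left(-24727 + T{\left(a{\left(-10 \right)} \right)}\right) + 28183 = \left(-24727 + 2\right) + 28183 = -24725 + 28183 = 3458$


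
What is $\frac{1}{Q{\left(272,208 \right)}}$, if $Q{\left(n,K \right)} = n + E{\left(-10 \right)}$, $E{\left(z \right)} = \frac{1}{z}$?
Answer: $\frac{10}{2719} \approx 0.0036778$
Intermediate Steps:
$Q{\left(n,K \right)} = - \frac{1}{10} + n$ ($Q{\left(n,K \right)} = n + \frac{1}{-10} = n - \frac{1}{10} = - \frac{1}{10} + n$)
$\frac{1}{Q{\left(272,208 \right)}} = \frac{1}{- \frac{1}{10} + 272} = \frac{1}{\frac{2719}{10}} = \frac{10}{2719}$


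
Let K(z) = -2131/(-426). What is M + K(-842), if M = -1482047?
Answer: -631349891/426 ≈ -1.4820e+6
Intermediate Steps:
K(z) = 2131/426 (K(z) = -2131*(-1/426) = 2131/426)
M + K(-842) = -1482047 + 2131/426 = -631349891/426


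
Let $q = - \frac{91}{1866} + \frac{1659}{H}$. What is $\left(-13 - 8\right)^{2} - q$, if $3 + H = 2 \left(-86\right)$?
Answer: $\frac{21017167}{46650} \approx 450.53$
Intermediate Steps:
$H = -175$ ($H = -3 + 2 \left(-86\right) = -3 - 172 = -175$)
$q = - \frac{444517}{46650}$ ($q = - \frac{91}{1866} + \frac{1659}{-175} = \left(-91\right) \frac{1}{1866} + 1659 \left(- \frac{1}{175}\right) = - \frac{91}{1866} - \frac{237}{25} = - \frac{444517}{46650} \approx -9.5288$)
$\left(-13 - 8\right)^{2} - q = \left(-13 - 8\right)^{2} - - \frac{444517}{46650} = \left(-21\right)^{2} + \frac{444517}{46650} = 441 + \frac{444517}{46650} = \frac{21017167}{46650}$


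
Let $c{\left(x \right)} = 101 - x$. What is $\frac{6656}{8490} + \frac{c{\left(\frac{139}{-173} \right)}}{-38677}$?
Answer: $\frac{22193287748}{28403808645} \approx 0.78135$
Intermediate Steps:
$\frac{6656}{8490} + \frac{c{\left(\frac{139}{-173} \right)}}{-38677} = \frac{6656}{8490} + \frac{101 - \frac{139}{-173}}{-38677} = 6656 \cdot \frac{1}{8490} + \left(101 - 139 \left(- \frac{1}{173}\right)\right) \left(- \frac{1}{38677}\right) = \frac{3328}{4245} + \left(101 - - \frac{139}{173}\right) \left(- \frac{1}{38677}\right) = \frac{3328}{4245} + \left(101 + \frac{139}{173}\right) \left(- \frac{1}{38677}\right) = \frac{3328}{4245} + \frac{17612}{173} \left(- \frac{1}{38677}\right) = \frac{3328}{4245} - \frac{17612}{6691121} = \frac{22193287748}{28403808645}$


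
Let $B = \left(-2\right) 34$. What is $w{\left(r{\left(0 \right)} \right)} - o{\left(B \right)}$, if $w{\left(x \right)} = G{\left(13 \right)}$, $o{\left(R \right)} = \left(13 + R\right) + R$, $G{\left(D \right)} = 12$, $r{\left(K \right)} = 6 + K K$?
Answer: $135$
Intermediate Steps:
$r{\left(K \right)} = 6 + K^{2}$
$B = -68$
$o{\left(R \right)} = 13 + 2 R$
$w{\left(x \right)} = 12$
$w{\left(r{\left(0 \right)} \right)} - o{\left(B \right)} = 12 - \left(13 + 2 \left(-68\right)\right) = 12 - \left(13 - 136\right) = 12 - -123 = 12 + 123 = 135$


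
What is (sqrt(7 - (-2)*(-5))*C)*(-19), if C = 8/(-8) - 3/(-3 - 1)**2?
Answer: 361*I*sqrt(3)/16 ≈ 39.079*I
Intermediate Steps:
C = -19/16 (C = 8*(-1/8) - 3/((-4)**2) = -1 - 3/16 = -19/16 ≈ -1.1875)
(sqrt(7 - (-2)*(-5))*C)*(-19) = (sqrt(7 - (-2)*(-5))*(-19/16))*(-19) = (sqrt(7 - 1*10)*(-19/16))*(-19) = (sqrt(7 - 10)*(-19/16))*(-19) = (sqrt(-3)*(-19/16))*(-19) = ((I*sqrt(3))*(-19/16))*(-19) = -19*I*sqrt(3)/16*(-19) = 361*I*sqrt(3)/16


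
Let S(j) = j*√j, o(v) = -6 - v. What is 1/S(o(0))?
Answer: I*√6/36 ≈ 0.068041*I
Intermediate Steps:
S(j) = j^(3/2)
1/S(o(0)) = 1/((-6 - 1*0)^(3/2)) = 1/((-6 + 0)^(3/2)) = 1/((-6)^(3/2)) = 1/(-6*I*√6) = I*√6/36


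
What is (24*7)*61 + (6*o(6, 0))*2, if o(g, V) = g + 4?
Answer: 10368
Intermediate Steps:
o(g, V) = 4 + g
(24*7)*61 + (6*o(6, 0))*2 = (24*7)*61 + (6*(4 + 6))*2 = 168*61 + (6*10)*2 = 10248 + 60*2 = 10248 + 120 = 10368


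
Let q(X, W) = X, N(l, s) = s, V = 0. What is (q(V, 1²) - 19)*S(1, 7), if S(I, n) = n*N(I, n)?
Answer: -931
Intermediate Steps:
S(I, n) = n² (S(I, n) = n*n = n²)
(q(V, 1²) - 19)*S(1, 7) = (0 - 19)*7² = -19*49 = -931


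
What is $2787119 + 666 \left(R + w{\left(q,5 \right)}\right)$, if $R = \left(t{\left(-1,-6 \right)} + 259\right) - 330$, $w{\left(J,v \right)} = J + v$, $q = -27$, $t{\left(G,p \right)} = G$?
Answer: $2724515$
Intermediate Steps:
$R = -72$ ($R = \left(-1 + 259\right) - 330 = 258 - 330 = -72$)
$2787119 + 666 \left(R + w{\left(q,5 \right)}\right) = 2787119 + 666 \left(-72 + \left(-27 + 5\right)\right) = 2787119 + 666 \left(-72 - 22\right) = 2787119 + 666 \left(-94\right) = 2787119 - 62604 = 2724515$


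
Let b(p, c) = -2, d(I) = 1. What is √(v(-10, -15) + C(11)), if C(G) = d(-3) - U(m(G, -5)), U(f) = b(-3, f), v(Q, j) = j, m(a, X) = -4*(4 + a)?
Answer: 2*I*√3 ≈ 3.4641*I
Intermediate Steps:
m(a, X) = -16 - 4*a
U(f) = -2
C(G) = 3 (C(G) = 1 - 1*(-2) = 1 + 2 = 3)
√(v(-10, -15) + C(11)) = √(-15 + 3) = √(-12) = 2*I*√3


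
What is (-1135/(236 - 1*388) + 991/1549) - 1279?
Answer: -299229245/235448 ≈ -1270.9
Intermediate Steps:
(-1135/(236 - 1*388) + 991/1549) - 1279 = (-1135/(236 - 388) + 991*(1/1549)) - 1279 = (-1135/(-152) + 991/1549) - 1279 = (-1135*(-1/152) + 991/1549) - 1279 = (1135/152 + 991/1549) - 1279 = 1908747/235448 - 1279 = -299229245/235448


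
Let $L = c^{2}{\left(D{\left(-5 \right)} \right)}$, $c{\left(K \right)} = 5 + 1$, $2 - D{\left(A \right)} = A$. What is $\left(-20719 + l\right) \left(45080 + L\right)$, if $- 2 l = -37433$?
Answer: $-90344790$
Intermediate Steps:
$l = \frac{37433}{2}$ ($l = \left(- \frac{1}{2}\right) \left(-37433\right) = \frac{37433}{2} \approx 18717.0$)
$D{\left(A \right)} = 2 - A$
$c{\left(K \right)} = 6$
$L = 36$ ($L = 6^{2} = 36$)
$\left(-20719 + l\right) \left(45080 + L\right) = \left(-20719 + \frac{37433}{2}\right) \left(45080 + 36\right) = \left(- \frac{4005}{2}\right) 45116 = -90344790$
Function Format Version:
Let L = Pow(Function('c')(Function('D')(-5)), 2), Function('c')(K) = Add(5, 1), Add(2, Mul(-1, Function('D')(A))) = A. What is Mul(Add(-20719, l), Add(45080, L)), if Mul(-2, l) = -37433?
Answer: -90344790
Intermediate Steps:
l = Rational(37433, 2) (l = Mul(Rational(-1, 2), -37433) = Rational(37433, 2) ≈ 18717.)
Function('D')(A) = Add(2, Mul(-1, A))
Function('c')(K) = 6
L = 36 (L = Pow(6, 2) = 36)
Mul(Add(-20719, l), Add(45080, L)) = Mul(Add(-20719, Rational(37433, 2)), Add(45080, 36)) = Mul(Rational(-4005, 2), 45116) = -90344790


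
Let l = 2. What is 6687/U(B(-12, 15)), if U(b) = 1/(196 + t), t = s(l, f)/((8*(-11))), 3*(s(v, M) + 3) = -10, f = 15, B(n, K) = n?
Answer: 115379727/88 ≈ 1.3111e+6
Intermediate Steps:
s(v, M) = -19/3 (s(v, M) = -3 + (⅓)*(-10) = -3 - 10/3 = -19/3)
t = 19/264 (t = -19/(3*(8*(-11))) = -19/3/(-88) = -19/3*(-1/88) = 19/264 ≈ 0.071970)
U(b) = 264/51763 (U(b) = 1/(196 + 19/264) = 1/(51763/264) = 264/51763)
6687/U(B(-12, 15)) = 6687/(264/51763) = 6687*(51763/264) = 115379727/88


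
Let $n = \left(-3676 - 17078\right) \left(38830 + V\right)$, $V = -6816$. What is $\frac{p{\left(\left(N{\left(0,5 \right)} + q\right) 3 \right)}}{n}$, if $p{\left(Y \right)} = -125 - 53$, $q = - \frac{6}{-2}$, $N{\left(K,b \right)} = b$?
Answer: $\frac{89}{332209278} \approx 2.679 \cdot 10^{-7}$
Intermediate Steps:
$n = -664418556$ ($n = \left(-3676 - 17078\right) \left(38830 - 6816\right) = \left(-20754\right) 32014 = -664418556$)
$q = 3$ ($q = \left(-6\right) \left(- \frac{1}{2}\right) = 3$)
$p{\left(Y \right)} = -178$
$\frac{p{\left(\left(N{\left(0,5 \right)} + q\right) 3 \right)}}{n} = - \frac{178}{-664418556} = \left(-178\right) \left(- \frac{1}{664418556}\right) = \frac{89}{332209278}$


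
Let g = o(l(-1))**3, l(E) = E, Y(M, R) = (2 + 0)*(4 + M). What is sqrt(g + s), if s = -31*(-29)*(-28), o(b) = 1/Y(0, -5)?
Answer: 3*I*sqrt(2864014)/32 ≈ 158.66*I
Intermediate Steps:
Y(M, R) = 8 + 2*M (Y(M, R) = 2*(4 + M) = 8 + 2*M)
o(b) = 1/8 (o(b) = 1/(8 + 2*0) = 1/(8 + 0) = 1/8)
s = -25172 (s = 899*(-28) = -25172)
g = 1/512 (g = (1/8)**3 = 1/512 ≈ 0.0019531)
sqrt(g + s) = sqrt(1/512 - 25172) = sqrt(-12888063/512) = 3*I*sqrt(2864014)/32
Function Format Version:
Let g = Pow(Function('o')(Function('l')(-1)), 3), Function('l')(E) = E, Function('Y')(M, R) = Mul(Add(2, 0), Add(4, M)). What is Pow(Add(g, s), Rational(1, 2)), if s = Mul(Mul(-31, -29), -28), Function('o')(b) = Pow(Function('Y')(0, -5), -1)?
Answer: Mul(Rational(3, 32), I, Pow(2864014, Rational(1, 2))) ≈ Mul(158.66, I)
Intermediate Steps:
Function('Y')(M, R) = Add(8, Mul(2, M)) (Function('Y')(M, R) = Mul(2, Add(4, M)) = Add(8, Mul(2, M)))
Function('o')(b) = Rational(1, 8) (Function('o')(b) = Pow(Add(8, Mul(2, 0)), -1) = Pow(Add(8, 0), -1) = Pow(8, -1) = Rational(1, 8))
s = -25172 (s = Mul(899, -28) = -25172)
g = Rational(1, 512) (g = Pow(Rational(1, 8), 3) = Rational(1, 512) ≈ 0.0019531)
Pow(Add(g, s), Rational(1, 2)) = Pow(Add(Rational(1, 512), -25172), Rational(1, 2)) = Pow(Rational(-12888063, 512), Rational(1, 2)) = Mul(Rational(3, 32), I, Pow(2864014, Rational(1, 2)))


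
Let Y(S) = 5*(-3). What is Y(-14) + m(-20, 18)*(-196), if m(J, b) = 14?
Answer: -2759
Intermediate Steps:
Y(S) = -15
Y(-14) + m(-20, 18)*(-196) = -15 + 14*(-196) = -15 - 2744 = -2759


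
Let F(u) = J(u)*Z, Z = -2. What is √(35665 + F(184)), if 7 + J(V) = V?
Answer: √35311 ≈ 187.91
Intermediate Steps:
J(V) = -7 + V
F(u) = 14 - 2*u (F(u) = (-7 + u)*(-2) = 14 - 2*u)
√(35665 + F(184)) = √(35665 + (14 - 2*184)) = √(35665 + (14 - 368)) = √(35665 - 354) = √35311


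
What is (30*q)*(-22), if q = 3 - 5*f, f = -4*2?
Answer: -28380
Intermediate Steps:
f = -8
q = 43 (q = 3 - 5*(-8) = 3 + 40 = 43)
(30*q)*(-22) = (30*43)*(-22) = 1290*(-22) = -28380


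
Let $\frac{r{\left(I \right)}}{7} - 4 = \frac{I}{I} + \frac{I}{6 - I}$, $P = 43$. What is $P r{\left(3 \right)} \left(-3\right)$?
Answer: $-5418$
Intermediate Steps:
$r{\left(I \right)} = 35 + \frac{7 I}{6 - I}$ ($r{\left(I \right)} = 28 + 7 \left(\frac{I}{I} + \frac{I}{6 - I}\right) = 28 + 7 \left(1 + \frac{I}{6 - I}\right) = 28 + \left(7 + \frac{7 I}{6 - I}\right) = 35 + \frac{7 I}{6 - I}$)
$P r{\left(3 \right)} \left(-3\right) = 43 \frac{14 \left(-15 + 2 \cdot 3\right)}{-6 + 3} \left(-3\right) = 43 \frac{14 \left(-15 + 6\right)}{-3} \left(-3\right) = 43 \cdot 14 \left(- \frac{1}{3}\right) \left(-9\right) \left(-3\right) = 43 \cdot 42 \left(-3\right) = 1806 \left(-3\right) = -5418$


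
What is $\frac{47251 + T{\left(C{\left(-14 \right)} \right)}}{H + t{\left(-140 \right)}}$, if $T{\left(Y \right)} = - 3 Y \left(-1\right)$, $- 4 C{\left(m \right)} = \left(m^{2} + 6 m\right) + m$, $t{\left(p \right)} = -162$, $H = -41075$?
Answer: $- \frac{94355}{82474} \approx -1.1441$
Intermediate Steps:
$C{\left(m \right)} = - \frac{7 m}{4} - \frac{m^{2}}{4}$ ($C{\left(m \right)} = - \frac{\left(m^{2} + 6 m\right) + m}{4} = - \frac{m^{2} + 7 m}{4} = - \frac{7 m}{4} - \frac{m^{2}}{4}$)
$T{\left(Y \right)} = 3 Y$
$\frac{47251 + T{\left(C{\left(-14 \right)} \right)}}{H + t{\left(-140 \right)}} = \frac{47251 + 3 \left(\left(- \frac{1}{4}\right) \left(-14\right) \left(7 - 14\right)\right)}{-41075 - 162} = \frac{47251 + 3 \left(\left(- \frac{1}{4}\right) \left(-14\right) \left(-7\right)\right)}{-41237} = \left(47251 + 3 \left(- \frac{49}{2}\right)\right) \left(- \frac{1}{41237}\right) = \left(47251 - \frac{147}{2}\right) \left(- \frac{1}{41237}\right) = \frac{94355}{2} \left(- \frac{1}{41237}\right) = - \frac{94355}{82474}$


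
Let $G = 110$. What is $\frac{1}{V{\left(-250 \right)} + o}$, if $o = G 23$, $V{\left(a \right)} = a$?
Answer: $\frac{1}{2280} \approx 0.0004386$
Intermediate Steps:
$o = 2530$ ($o = 110 \cdot 23 = 2530$)
$\frac{1}{V{\left(-250 \right)} + o} = \frac{1}{-250 + 2530} = \frac{1}{2280}$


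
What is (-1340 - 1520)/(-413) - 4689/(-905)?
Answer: 4524857/373765 ≈ 12.106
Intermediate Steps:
(-1340 - 1520)/(-413) - 4689/(-905) = -2860*(-1/413) - 4689*(-1/905) = 2860/413 + 4689/905 = 4524857/373765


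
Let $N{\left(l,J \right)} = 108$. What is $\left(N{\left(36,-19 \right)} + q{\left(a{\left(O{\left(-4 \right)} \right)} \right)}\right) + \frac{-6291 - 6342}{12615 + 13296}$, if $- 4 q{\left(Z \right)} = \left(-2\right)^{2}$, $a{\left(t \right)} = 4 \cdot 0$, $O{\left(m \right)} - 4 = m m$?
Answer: $\frac{919948}{8637} \approx 106.51$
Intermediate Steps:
$O{\left(m \right)} = 4 + m^{2}$ ($O{\left(m \right)} = 4 + m m = 4 + m^{2}$)
$a{\left(t \right)} = 0$
$q{\left(Z \right)} = -1$ ($q{\left(Z \right)} = - \frac{\left(-2\right)^{2}}{4} = \left(- \frac{1}{4}\right) 4 = -1$)
$\left(N{\left(36,-19 \right)} + q{\left(a{\left(O{\left(-4 \right)} \right)} \right)}\right) + \frac{-6291 - 6342}{12615 + 13296} = \left(108 - 1\right) + \frac{-6291 - 6342}{12615 + 13296} = 107 - \frac{12633}{25911} = 107 - \frac{4211}{8637} = \frac{919948}{8637}$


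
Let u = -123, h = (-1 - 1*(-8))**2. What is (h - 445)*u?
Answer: 48708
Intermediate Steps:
h = 49 (h = (-1 + 8)**2 = 7**2 = 49)
(h - 445)*u = (49 - 445)*(-123) = -396*(-123) = 48708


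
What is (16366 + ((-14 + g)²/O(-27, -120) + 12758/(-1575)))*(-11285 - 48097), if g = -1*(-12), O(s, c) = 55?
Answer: -1869885551456/1925 ≈ -9.7137e+8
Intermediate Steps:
g = 12
(16366 + ((-14 + g)²/O(-27, -120) + 12758/(-1575)))*(-11285 - 48097) = (16366 + ((-14 + 12)²/55 + 12758/(-1575)))*(-11285 - 48097) = (16366 + ((-2)²*(1/55) + 12758*(-1/1575)))*(-59382) = (16366 + (4*(1/55) - 12758/1575))*(-59382) = (16366 + (4/55 - 12758/1575))*(-59382) = (16366 - 139078/17325)*(-59382) = (283401872/17325)*(-59382) = -1869885551456/1925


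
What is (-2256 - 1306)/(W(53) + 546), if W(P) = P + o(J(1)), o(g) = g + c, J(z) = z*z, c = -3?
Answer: -3562/597 ≈ -5.9665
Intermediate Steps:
J(z) = z²
o(g) = -3 + g (o(g) = g - 3 = -3 + g)
W(P) = -2 + P (W(P) = P + (-3 + 1²) = P + (-3 + 1) = P - 2 = -2 + P)
(-2256 - 1306)/(W(53) + 546) = (-2256 - 1306)/((-2 + 53) + 546) = -3562/(51 + 546) = -3562/597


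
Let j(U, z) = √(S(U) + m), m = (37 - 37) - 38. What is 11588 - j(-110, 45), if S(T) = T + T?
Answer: 11588 - I*√258 ≈ 11588.0 - 16.062*I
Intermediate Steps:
m = -38 (m = 0 - 38 = -38)
S(T) = 2*T
j(U, z) = √(-38 + 2*U) (j(U, z) = √(2*U - 38) = √(-38 + 2*U))
11588 - j(-110, 45) = 11588 - √(-38 + 2*(-110)) = 11588 - √(-38 - 220) = 11588 - √(-258) = 11588 - I*√258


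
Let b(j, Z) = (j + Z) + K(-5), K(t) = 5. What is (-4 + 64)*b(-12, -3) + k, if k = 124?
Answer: -476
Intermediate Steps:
b(j, Z) = 5 + Z + j (b(j, Z) = (j + Z) + 5 = (Z + j) + 5 = 5 + Z + j)
(-4 + 64)*b(-12, -3) + k = (-4 + 64)*(5 - 3 - 12) + 124 = 60*(-10) + 124 = -600 + 124 = -476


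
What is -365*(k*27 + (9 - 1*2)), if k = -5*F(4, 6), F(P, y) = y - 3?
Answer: 145270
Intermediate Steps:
F(P, y) = -3 + y
k = -15 (k = -5*(-3 + 6) = -5*3 = -15)
-365*(k*27 + (9 - 1*2)) = -365*(-15*27 + (9 - 1*2)) = -365*(-405 + (9 - 2)) = -365*(-405 + 7) = -365*(-398) = 145270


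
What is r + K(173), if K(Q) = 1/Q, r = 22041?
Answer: 3813094/173 ≈ 22041.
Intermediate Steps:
r + K(173) = 22041 + 1/173 = 3813094/173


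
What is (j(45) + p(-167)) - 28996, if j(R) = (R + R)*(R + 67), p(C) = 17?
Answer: -18899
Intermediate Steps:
j(R) = 2*R*(67 + R) (j(R) = (2*R)*(67 + R) = 2*R*(67 + R))
(j(45) + p(-167)) - 28996 = (2*45*(67 + 45) + 17) - 28996 = (2*45*112 + 17) - 28996 = (10080 + 17) - 28996 = 10097 - 28996 = -18899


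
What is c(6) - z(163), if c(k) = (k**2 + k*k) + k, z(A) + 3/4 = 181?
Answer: -409/4 ≈ -102.25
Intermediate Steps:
z(A) = 721/4 (z(A) = -3/4 + 181 = 721/4)
c(k) = k + 2*k**2 (c(k) = (k**2 + k**2) + k = 2*k**2 + k = k + 2*k**2)
c(6) - z(163) = 6*(1 + 2*6) - 1*721/4 = 6*(1 + 12) - 721/4 = 6*13 - 721/4 = 78 - 721/4 = -409/4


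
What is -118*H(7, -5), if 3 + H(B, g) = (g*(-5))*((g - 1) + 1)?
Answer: 15104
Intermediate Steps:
H(B, g) = -3 - 5*g² (H(B, g) = -3 + (g*(-5))*((g - 1) + 1) = -3 + (-5*g)*((-1 + g) + 1) = -3 + (-5*g)*g = -3 - 5*g²)
-118*H(7, -5) = -118*(-3 - 5*(-5)²) = -118*(-3 - 5*25) = -118*(-3 - 125) = -118*(-128) = 15104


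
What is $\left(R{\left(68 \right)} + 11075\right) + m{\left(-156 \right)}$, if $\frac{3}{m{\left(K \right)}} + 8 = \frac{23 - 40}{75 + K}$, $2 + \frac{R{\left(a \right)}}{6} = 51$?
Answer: $\frac{7173596}{631} \approx 11369.0$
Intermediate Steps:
$R{\left(a \right)} = 294$ ($R{\left(a \right)} = -12 + 6 \cdot 51 = -12 + 306 = 294$)
$m{\left(K \right)} = \frac{3}{-8 - \frac{17}{75 + K}}$ ($m{\left(K \right)} = \frac{3}{-8 + \frac{23 - 40}{75 + K}} = \frac{3}{-8 - \frac{17}{75 + K}}$)
$\left(R{\left(68 \right)} + 11075\right) + m{\left(-156 \right)} = \left(294 + 11075\right) + \frac{3 \left(-75 - -156\right)}{617 + 8 \left(-156\right)} = 11369 + \frac{3 \left(-75 + 156\right)}{617 - 1248} = 11369 + 3 \frac{1}{-631} \cdot 81 = 11369 + 3 \left(- \frac{1}{631}\right) 81 = 11369 - \frac{243}{631} = \frac{7173596}{631}$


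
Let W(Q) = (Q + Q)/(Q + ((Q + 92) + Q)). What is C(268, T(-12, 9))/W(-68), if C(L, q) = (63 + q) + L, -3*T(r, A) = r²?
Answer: 3962/17 ≈ 233.06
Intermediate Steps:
T(r, A) = -r²/3
C(L, q) = 63 + L + q
W(Q) = 2*Q/(92 + 3*Q) (W(Q) = (2*Q)/(Q + ((92 + Q) + Q)) = (2*Q)/(Q + (92 + 2*Q)) = (2*Q)/(92 + 3*Q) = 2*Q/(92 + 3*Q))
C(268, T(-12, 9))/W(-68) = (63 + 268 - ⅓*(-12)²)/((2*(-68)/(92 + 3*(-68)))) = (63 + 268 - ⅓*144)/((2*(-68)/(92 - 204))) = (63 + 268 - 48)/((2*(-68)/(-112))) = 283/((2*(-68)*(-1/112))) = 283/(17/14) = 283*(14/17) = 3962/17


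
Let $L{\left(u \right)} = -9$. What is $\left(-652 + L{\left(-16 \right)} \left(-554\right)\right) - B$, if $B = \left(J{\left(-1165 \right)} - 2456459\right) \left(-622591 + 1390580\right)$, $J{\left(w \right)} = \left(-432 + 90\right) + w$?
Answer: $1887690854708$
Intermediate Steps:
$J{\left(w \right)} = -342 + w$
$B = -1887690850374$ ($B = \left(\left(-342 - 1165\right) - 2456459\right) \left(-622591 + 1390580\right) = \left(-1507 - 2456459\right) 767989 = \left(-2457966\right) 767989 = -1887690850374$)
$\left(-652 + L{\left(-16 \right)} \left(-554\right)\right) - B = \left(-652 - -4986\right) - -1887690850374 = \left(-652 + 4986\right) + 1887690850374 = 4334 + 1887690850374 = 1887690854708$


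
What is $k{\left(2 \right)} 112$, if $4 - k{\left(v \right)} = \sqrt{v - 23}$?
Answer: $448 - 112 i \sqrt{21} \approx 448.0 - 513.25 i$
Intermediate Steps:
$k{\left(v \right)} = 4 - \sqrt{-23 + v}$ ($k{\left(v \right)} = 4 - \sqrt{v - 23} = 4 - \sqrt{-23 + v}$)
$k{\left(2 \right)} 112 = \left(4 - \sqrt{-23 + 2}\right) 112 = \left(4 - \sqrt{-21}\right) 112 = \left(4 - i \sqrt{21}\right) 112 = 448 - 112 i \sqrt{21}$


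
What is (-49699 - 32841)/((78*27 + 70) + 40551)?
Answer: -82540/42727 ≈ -1.9318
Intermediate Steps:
(-49699 - 32841)/((78*27 + 70) + 40551) = -82540/((2106 + 70) + 40551) = -82540/(2176 + 40551) = -82540/42727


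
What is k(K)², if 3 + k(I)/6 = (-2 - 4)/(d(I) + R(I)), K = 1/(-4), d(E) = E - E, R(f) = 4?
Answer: 729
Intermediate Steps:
d(E) = 0
K = -¼ ≈ -0.25000
k(I) = -27 (k(I) = -18 + 6*((-2 - 4)/(0 + 4)) = -18 + 6*(-6/4) = -18 + 6*(-6*¼) = -18 + 6*(-3/2) = -18 - 9 = -27)
k(K)² = (-27)² = 729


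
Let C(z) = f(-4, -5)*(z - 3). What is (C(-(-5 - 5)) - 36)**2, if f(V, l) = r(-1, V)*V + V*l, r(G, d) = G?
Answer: 17424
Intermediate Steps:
f(V, l) = -V + V*l
C(z) = -72 + 24*z (C(z) = (-4*(-1 - 5))*(z - 3) = (-4*(-6))*(-3 + z) = 24*(-3 + z) = -72 + 24*z)
(C(-(-5 - 5)) - 36)**2 = ((-72 + 24*(-(-5 - 5))) - 36)**2 = ((-72 + 24*(-1*(-10))) - 36)**2 = ((-72 + 24*10) - 36)**2 = ((-72 + 240) - 36)**2 = (168 - 36)**2 = 132**2 = 17424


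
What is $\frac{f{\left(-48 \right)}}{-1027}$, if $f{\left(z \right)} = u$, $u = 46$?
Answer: $- \frac{46}{1027} \approx -0.044791$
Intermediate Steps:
$f{\left(z \right)} = 46$
$\frac{f{\left(-48 \right)}}{-1027} = \frac{46}{-1027} = 46 \left(- \frac{1}{1027}\right) = - \frac{46}{1027}$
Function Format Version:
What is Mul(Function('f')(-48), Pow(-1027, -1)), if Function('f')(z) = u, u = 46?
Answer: Rational(-46, 1027) ≈ -0.044791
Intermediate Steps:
Function('f')(z) = 46
Mul(Function('f')(-48), Pow(-1027, -1)) = Mul(46, Pow(-1027, -1)) = Mul(46, Rational(-1, 1027)) = Rational(-46, 1027)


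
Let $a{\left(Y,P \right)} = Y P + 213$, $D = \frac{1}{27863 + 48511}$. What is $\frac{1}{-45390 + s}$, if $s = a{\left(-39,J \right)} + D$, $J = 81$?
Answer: $- \frac{76374}{3691613663} \approx -2.0689 \cdot 10^{-5}$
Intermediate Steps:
$D = \frac{1}{76374} \approx 1.3093 \cdot 10^{-5}$
$a{\left(Y,P \right)} = 213 + P Y$ ($a{\left(Y,P \right)} = P Y + 213 = 213 + P Y$)
$s = - \frac{224997803}{76374}$ ($s = \left(213 + 81 \left(-39\right)\right) + \frac{1}{76374} = \left(213 - 3159\right) + \frac{1}{76374} = -2946 + \frac{1}{76374} = - \frac{224997803}{76374} \approx -2946.0$)
$\frac{1}{-45390 + s} = \frac{1}{-45390 - \frac{224997803}{76374}} = \frac{1}{- \frac{3691613663}{76374}} = - \frac{76374}{3691613663}$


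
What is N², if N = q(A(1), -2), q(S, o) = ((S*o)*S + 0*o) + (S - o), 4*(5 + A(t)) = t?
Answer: 146689/64 ≈ 2292.0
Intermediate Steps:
A(t) = -5 + t/4
q(S, o) = S - o + o*S² (q(S, o) = (o*S² + 0) + (S - o) = o*S² + (S - o) = S - o + o*S²)
N = -383/8 (N = (-5 + (¼)*1) - 1*(-2) - 2*(-5 + (¼)*1)² = (-5 + ¼) + 2 - 2*(-5 + ¼)² = -19/4 + 2 - 2*(-19/4)² = -19/4 + 2 - 2*361/16 = -19/4 + 2 - 361/8 = -383/8 ≈ -47.875)
N² = (-383/8)² = 146689/64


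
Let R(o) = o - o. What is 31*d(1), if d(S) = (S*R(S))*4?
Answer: 0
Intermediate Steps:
R(o) = 0
d(S) = 0 (d(S) = (S*0)*4 = 0*4 = 0)
31*d(1) = 31*0 = 0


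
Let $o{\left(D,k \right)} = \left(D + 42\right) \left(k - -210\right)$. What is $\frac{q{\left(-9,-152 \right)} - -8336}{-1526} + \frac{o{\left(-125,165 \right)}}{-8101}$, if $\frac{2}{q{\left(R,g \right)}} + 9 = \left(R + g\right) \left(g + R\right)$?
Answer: $- \frac{259549965917}{160163704456} \approx -1.6205$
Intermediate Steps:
$q{\left(R,g \right)} = \frac{2}{-9 + \left(R + g\right)^{2}}$ ($q{\left(R,g \right)} = \frac{2}{-9 + \left(R + g\right) \left(g + R\right)} = \frac{2}{-9 + \left(R + g\right) \left(R + g\right)} = \frac{2}{-9 + \left(R + g\right)^{2}}$)
$o{\left(D,k \right)} = \left(42 + D\right) \left(210 + k\right)$ ($o{\left(D,k \right)} = \left(42 + D\right) \left(k + 210\right) = \left(42 + D\right) \left(210 + k\right)$)
$\frac{q{\left(-9,-152 \right)} - -8336}{-1526} + \frac{o{\left(-125,165 \right)}}{-8101} = \frac{\frac{2}{-9 + \left(-9 - 152\right)^{2}} - -8336}{-1526} + \frac{8820 + 42 \cdot 165 + 210 \left(-125\right) - 20625}{-8101} = \left(\frac{2}{-9 + \left(-161\right)^{2}} + 8336\right) \left(- \frac{1}{1526}\right) + \left(8820 + 6930 - 26250 - 20625\right) \left(- \frac{1}{8101}\right) = \left(\frac{2}{-9 + 25921} + 8336\right) \left(- \frac{1}{1526}\right) - - \frac{31125}{8101} = \left(\frac{2}{25912} + 8336\right) \left(- \frac{1}{1526}\right) + \frac{31125}{8101} = \left(2 \cdot \frac{1}{25912} + 8336\right) \left(- \frac{1}{1526}\right) + \frac{31125}{8101} = \left(\frac{1}{12956} + 8336\right) \left(- \frac{1}{1526}\right) + \frac{31125}{8101} = \frac{108001217}{12956} \left(- \frac{1}{1526}\right) + \frac{31125}{8101} = - \frac{108001217}{19770856} + \frac{31125}{8101} = - \frac{259549965917}{160163704456}$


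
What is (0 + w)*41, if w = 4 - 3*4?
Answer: -328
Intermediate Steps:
w = -8 (w = 4 - 12 = -8)
(0 + w)*41 = (0 - 8)*41 = -8*41 = -328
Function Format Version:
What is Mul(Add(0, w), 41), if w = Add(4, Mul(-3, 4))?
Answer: -328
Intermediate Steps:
w = -8 (w = Add(4, -12) = -8)
Mul(Add(0, w), 41) = Mul(Add(0, -8), 41) = Mul(-8, 41) = -328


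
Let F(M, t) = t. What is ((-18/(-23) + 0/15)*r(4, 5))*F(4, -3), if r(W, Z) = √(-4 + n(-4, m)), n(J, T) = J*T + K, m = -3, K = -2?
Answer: -54*√6/23 ≈ -5.7510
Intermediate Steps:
n(J, T) = -2 + J*T (n(J, T) = J*T - 2 = -2 + J*T)
r(W, Z) = √6 (r(W, Z) = √(-4 + (-2 - 4*(-3))) = √(-4 + (-2 + 12)) = √(-4 + 10) = √6)
((-18/(-23) + 0/15)*r(4, 5))*F(4, -3) = ((-18/(-23) + 0/15)*√6)*(-3) = ((-18*(-1/23) + 0*(1/15))*√6)*(-3) = ((18/23 + 0)*√6)*(-3) = (18*√6/23)*(-3) = -54*√6/23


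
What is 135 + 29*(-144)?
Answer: -4041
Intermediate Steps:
135 + 29*(-144) = 135 - 4176 = -4041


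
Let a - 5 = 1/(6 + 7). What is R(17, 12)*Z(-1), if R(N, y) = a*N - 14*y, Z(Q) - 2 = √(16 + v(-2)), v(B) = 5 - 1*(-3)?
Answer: -2124/13 - 2124*√6/13 ≈ -563.59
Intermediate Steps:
v(B) = 8 (v(B) = 5 + 3 = 8)
Z(Q) = 2 + 2*√6 (Z(Q) = 2 + √(16 + 8) = 2 + √24 = 2 + 2*√6)
a = 66/13 (a = 5 + 1/(6 + 7) = 5 + 1/13 = 66/13 ≈ 5.0769)
R(N, y) = -14*y + 66*N/13 (R(N, y) = 66*N/13 - 14*y = -14*y + 66*N/13)
R(17, 12)*Z(-1) = (-14*12 + (66/13)*17)*(2 + 2*√6) = (-168 + 1122/13)*(2 + 2*√6) = -1062*(2 + 2*√6)/13 = -2124/13 - 2124*√6/13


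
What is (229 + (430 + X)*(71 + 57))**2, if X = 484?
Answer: 13740762841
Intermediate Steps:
(229 + (430 + X)*(71 + 57))**2 = (229 + (430 + 484)*(71 + 57))**2 = (229 + 914*128)**2 = (229 + 116992)**2 = 117221**2 = 13740762841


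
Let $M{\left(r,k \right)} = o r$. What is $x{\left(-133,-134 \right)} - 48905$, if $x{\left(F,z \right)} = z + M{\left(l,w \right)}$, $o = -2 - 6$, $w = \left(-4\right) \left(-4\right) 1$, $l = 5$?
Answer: $-49079$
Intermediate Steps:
$w = 16$ ($w = 16 \cdot 1 = 16$)
$o = -8$ ($o = -2 - 6 = -8$)
$M{\left(r,k \right)} = - 8 r$
$x{\left(F,z \right)} = -40 + z$ ($x{\left(F,z \right)} = z - 40 = -40 + z$)
$x{\left(-133,-134 \right)} - 48905 = \left(-40 - 134\right) - 48905 = -174 - 48905 = -49079$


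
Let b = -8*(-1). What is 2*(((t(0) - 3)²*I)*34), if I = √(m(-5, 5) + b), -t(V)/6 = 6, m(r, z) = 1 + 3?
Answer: 206856*√3 ≈ 3.5829e+5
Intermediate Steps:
m(r, z) = 4
t(V) = -36 (t(V) = -6*6 = -36)
b = 8
I = 2*√3 (I = √(4 + 8) = √12 = 2*√3 ≈ 3.4641)
2*(((t(0) - 3)²*I)*34) = 2*(((-36 - 3)²*(2*√3))*34) = 2*(((-39)²*(2*√3))*34) = 2*((1521*(2*√3))*34) = 2*((3042*√3)*34) = 2*(103428*√3) = 206856*√3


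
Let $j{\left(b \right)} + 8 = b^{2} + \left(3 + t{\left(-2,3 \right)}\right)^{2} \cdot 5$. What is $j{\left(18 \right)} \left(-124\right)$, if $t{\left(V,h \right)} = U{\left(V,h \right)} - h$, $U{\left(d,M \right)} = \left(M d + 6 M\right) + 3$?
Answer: $-178684$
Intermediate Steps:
$U{\left(d,M \right)} = 3 + 6 M + M d$ ($U{\left(d,M \right)} = \left(6 M + M d\right) + 3 = 3 + 6 M + M d$)
$t{\left(V,h \right)} = 3 + 5 h + V h$ ($t{\left(V,h \right)} = \left(3 + 6 h + h V\right) - h = \left(3 + 6 h + V h\right) - h = 3 + 5 h + V h$)
$j{\left(b \right)} = 1117 + b^{2}$ ($j{\left(b \right)} = -8 + \left(b^{2} + \left(3 + \left(3 + 5 \cdot 3 - 6\right)\right)^{2} \cdot 5\right) = -8 + \left(b^{2} + \left(3 + \left(3 + 15 - 6\right)\right)^{2} \cdot 5\right) = -8 + \left(b^{2} + \left(3 + 12\right)^{2} \cdot 5\right) = -8 + \left(b^{2} + 15^{2} \cdot 5\right) = -8 + \left(b^{2} + 225 \cdot 5\right) = -8 + \left(b^{2} + 1125\right) = -8 + \left(1125 + b^{2}\right) = 1117 + b^{2}$)
$j{\left(18 \right)} \left(-124\right) = \left(1117 + 18^{2}\right) \left(-124\right) = \left(1117 + 324\right) \left(-124\right) = 1441 \left(-124\right) = -178684$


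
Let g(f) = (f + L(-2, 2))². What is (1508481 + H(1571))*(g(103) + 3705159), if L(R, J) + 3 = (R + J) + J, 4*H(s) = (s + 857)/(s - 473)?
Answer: 2051378117250145/366 ≈ 5.6049e+12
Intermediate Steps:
H(s) = (857 + s)/(4*(-473 + s)) (H(s) = ((s + 857)/(s - 473))/4 = ((857 + s)/(-473 + s))/4 = (857 + s)/(4*(-473 + s)))
L(R, J) = -3 + R + 2*J (L(R, J) = -3 + ((R + J) + J) = -3 + ((J + R) + J) = -3 + (R + 2*J) = -3 + R + 2*J)
g(f) = (-1 + f)² (g(f) = (f + (-3 - 2 + 2*2))² = (f + (-3 - 2 + 4))² = (f - 1)² = (-1 + f)²)
(1508481 + H(1571))*(g(103) + 3705159) = (1508481 + (857 + 1571)/(4*(-473 + 1571)))*((-1 + 103)² + 3705159) = (1508481 + (¼)*2428/1098)*(102² + 3705159) = (1508481 + (¼)*(1/1098)*2428)*(10404 + 3705159) = (1508481 + 607/1098)*3715563 = (1656312745/1098)*3715563 = 2051378117250145/366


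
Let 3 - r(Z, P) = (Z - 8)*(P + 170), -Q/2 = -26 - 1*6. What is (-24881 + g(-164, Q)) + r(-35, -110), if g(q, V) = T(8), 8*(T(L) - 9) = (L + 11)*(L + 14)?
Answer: -88947/4 ≈ -22237.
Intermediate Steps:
Q = 64 (Q = -2*(-26 - 1*6) = -2*(-26 - 6) = -2*(-32) = 64)
r(Z, P) = 3 - (-8 + Z)*(170 + P) (r(Z, P) = 3 - (Z - 8)*(P + 170) = 3 - (-8 + Z)*(170 + P))
T(L) = 9 + (11 + L)*(14 + L)/8 (T(L) = 9 + ((L + 11)*(L + 14))/8 = 9 + ((11 + L)*(14 + L))/8 = 9 + (11 + L)*(14 + L)/8)
g(q, V) = 245/4 (g(q, V) = 113/4 + (⅛)*8² + (25/8)*8 = 113/4 + (⅛)*64 + 25 = 113/4 + 8 + 25 = 245/4)
(-24881 + g(-164, Q)) + r(-35, -110) = (-24881 + 245/4) + (1363 - 170*(-35) + 8*(-110) - 1*(-110)*(-35)) = -99279/4 + (1363 + 5950 - 880 - 3850) = -99279/4 + 2583 = -88947/4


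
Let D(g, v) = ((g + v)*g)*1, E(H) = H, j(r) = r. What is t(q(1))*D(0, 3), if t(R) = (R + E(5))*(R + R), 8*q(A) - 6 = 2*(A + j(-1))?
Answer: 0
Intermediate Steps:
D(g, v) = g*(g + v) (D(g, v) = (g*(g + v))*1 = g*(g + v))
q(A) = ½ + A/4 (q(A) = ¾ + (2*(A - 1))/8 = ¾ + (2*(-1 + A))/8 = ¾ + (-2 + 2*A)/8 = ¾ + (-¼ + A/4) = ½ + A/4)
t(R) = 2*R*(5 + R) (t(R) = (R + 5)*(R + R) = (5 + R)*(2*R) = 2*R*(5 + R))
t(q(1))*D(0, 3) = (2*(½ + (¼)*1)*(5 + (½ + (¼)*1)))*(0*(0 + 3)) = (2*(½ + ¼)*(5 + (½ + ¼)))*(0*3) = (2*(¾)*(5 + ¾))*0 = (2*(¾)*(23/4))*0 = (69/8)*0 = 0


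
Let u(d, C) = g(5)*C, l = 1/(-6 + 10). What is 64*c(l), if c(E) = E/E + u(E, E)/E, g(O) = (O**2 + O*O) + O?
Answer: 3584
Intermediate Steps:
g(O) = O + 2*O**2 (g(O) = (O**2 + O**2) + O = 2*O**2 + O = O + 2*O**2)
l = 1/4 ≈ 0.25000
u(d, C) = 55*C (u(d, C) = (5*(1 + 2*5))*C = (5*(1 + 10))*C = (5*11)*C = 55*C)
c(E) = 56 (c(E) = E/E + (55*E)/E = 1 + 55 = 56)
64*c(l) = 64*56 = 3584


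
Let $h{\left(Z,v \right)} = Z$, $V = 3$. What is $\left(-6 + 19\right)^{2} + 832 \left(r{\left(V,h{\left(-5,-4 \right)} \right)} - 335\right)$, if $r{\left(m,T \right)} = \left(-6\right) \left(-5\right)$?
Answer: $-253591$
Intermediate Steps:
$r{\left(m,T \right)} = 30$
$\left(-6 + 19\right)^{2} + 832 \left(r{\left(V,h{\left(-5,-4 \right)} \right)} - 335\right) = \left(-6 + 19\right)^{2} + 832 \left(30 - 335\right) = 13^{2} + 832 \left(-305\right) = 169 - 253760 = -253591$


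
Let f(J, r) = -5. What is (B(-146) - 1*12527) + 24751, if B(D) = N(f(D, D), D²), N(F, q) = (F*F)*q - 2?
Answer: 545122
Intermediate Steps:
N(F, q) = -2 + q*F² (N(F, q) = F²*q - 2 = q*F² - 2 = -2 + q*F²)
B(D) = -2 + 25*D² (B(D) = -2 + D²*(-5)² = -2 + D²*25 = -2 + 25*D²)
(B(-146) - 1*12527) + 24751 = ((-2 + 25*(-146)²) - 1*12527) + 24751 = ((-2 + 25*21316) - 12527) + 24751 = ((-2 + 532900) - 12527) + 24751 = (532898 - 12527) + 24751 = 520371 + 24751 = 545122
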